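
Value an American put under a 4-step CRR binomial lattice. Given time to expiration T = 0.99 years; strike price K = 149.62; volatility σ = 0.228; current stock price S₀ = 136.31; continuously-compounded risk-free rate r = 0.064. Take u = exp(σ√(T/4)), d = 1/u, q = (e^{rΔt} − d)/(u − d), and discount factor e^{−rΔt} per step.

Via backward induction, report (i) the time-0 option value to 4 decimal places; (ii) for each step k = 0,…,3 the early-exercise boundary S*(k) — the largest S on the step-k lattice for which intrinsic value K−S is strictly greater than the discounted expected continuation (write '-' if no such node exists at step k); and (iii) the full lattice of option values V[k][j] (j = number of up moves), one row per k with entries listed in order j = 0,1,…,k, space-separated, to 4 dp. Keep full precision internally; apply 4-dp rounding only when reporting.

params: Δt=0.24750 u=1.12011 d=0.89277 q=0.54190 e^(-rΔt)=0.98428
t_4 payoffs: 63.0271 40.9762 13.3100 0.0000 0.0000
t_3: node(3,0) S=96.9937 payoff=52.6263 vs cont=50.2750 → 52.6263 [stop]  node(3,1) S=121.6932 payoff=27.9268 vs cont=25.5755 → 27.9268 [stop]  node(3,2) S=152.6824 payoff=0.0000 vs cont=6.0015 → 6.0015 [wait]  node(3,3) S=191.5631 payoff=0.0000 vs cont=0.0000 → 0.0000 [wait]  ⇒ S*(3)=121.6932
t_2: node(2,0) S=108.6438 payoff=40.9762 vs cont=38.6249 → 40.9762 [stop]  node(2,1) S=136.3100 payoff=13.3100 vs cont=15.7933 → 15.7933 [wait]  node(2,2) S=171.0214 payoff=0.0000 vs cont=2.7061 → 2.7061 [wait]  ⇒ S*(2)=108.6438
t_1: node(1,0) S=121.6932 payoff=27.9268 vs cont=26.9000 → 27.9268 [stop]  node(1,1) S=152.6824 payoff=0.0000 vs cont=8.5645 → 8.5645 [wait]  ⇒ S*(1)=121.6932
t_0: node(0,0) S=136.3100 payoff=13.3100 vs cont=17.1604 → 17.1604 [wait]  ⇒ S*(0)=-

price = 17.1604
boundary = - 121.6932 108.6438 121.6932
tree:
17.1604
27.9268 8.5645
40.9762 15.7933 2.7061
52.6263 27.9268 6.0015 0.0000
63.0271 40.9762 13.3100 0.0000 0.0000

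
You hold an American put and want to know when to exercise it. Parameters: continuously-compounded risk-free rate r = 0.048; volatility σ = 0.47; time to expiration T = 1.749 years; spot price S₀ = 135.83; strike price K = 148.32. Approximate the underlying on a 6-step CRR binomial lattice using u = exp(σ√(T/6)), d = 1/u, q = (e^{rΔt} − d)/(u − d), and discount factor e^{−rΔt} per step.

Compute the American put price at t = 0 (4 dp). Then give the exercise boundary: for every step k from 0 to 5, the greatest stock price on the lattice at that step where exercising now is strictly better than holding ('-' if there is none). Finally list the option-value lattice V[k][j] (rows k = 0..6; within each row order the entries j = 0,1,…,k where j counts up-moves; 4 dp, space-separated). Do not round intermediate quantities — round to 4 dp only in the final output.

Δt=0.29150  u=1.28886  d=0.77588  q=0.46437  discount=0.98611
step 6 (expiry): payoffs max(K−S,0) = 118.6877 99.0962 66.5516 12.4900 0.0000 0.0000 0.0000
step 5: (k=5,j=0): S=38.1918, (K−S)⁺=110.1282, hold=108.0673 ⇒ V=110.1282 exercise | (k=5,j=1): S=63.4425, (K−S)⁺=84.8775, hold=82.8166 ⇒ V=84.8775 exercise | (k=5,j=2): S=105.3879, (K−S)⁺=42.9321, hold=40.8713 ⇒ V=42.9321 exercise | (k=5,j=3): S=175.0656, (K−S)⁺=0.0000, hold=6.5971 ⇒ V=6.5971 continue | (k=5,j=4): S=290.8110, (K−S)⁺=0.0000, hold=0.0000 ⇒ V=0.0000 continue | (k=5,j=5): S=483.0820, (K−S)⁺=0.0000, hold=0.0000 ⇒ V=0.0000 continue  boundary S*=105.3879
step 4: (k=4,j=0): S=49.2238, (K−S)⁺=99.0962, hold=97.0353 ⇒ V=99.0962 exercise | (k=4,j=1): S=81.7684, (K−S)⁺=66.5516, hold=64.4907 ⇒ V=66.5516 exercise | (k=4,j=2): S=135.8300, (K−S)⁺=12.4900, hold=25.6973 ⇒ V=25.6973 continue | (k=4,j=3): S=225.6346, (K−S)⁺=0.0000, hold=3.4845 ⇒ V=3.4845 continue | (k=4,j=4): S=374.8140, (K−S)⁺=0.0000, hold=0.0000 ⇒ V=0.0000 continue  boundary S*=81.7684
step 3: (k=3,j=0): S=63.4425, (K−S)⁺=84.8775, hold=82.8166 ⇒ V=84.8775 exercise | (k=3,j=1): S=105.3879, (K−S)⁺=42.9321, hold=46.9191 ⇒ V=46.9191 continue | (k=3,j=2): S=175.0656, (K−S)⁺=0.0000, hold=15.1687 ⇒ V=15.1687 continue | (k=3,j=3): S=290.8110, (K−S)⁺=0.0000, hold=1.8405 ⇒ V=1.8405 continue  boundary S*=63.4425
step 2: (k=2,j=0): S=81.7684, (K−S)⁺=66.5516, hold=66.3164 ⇒ V=66.5516 exercise | (k=2,j=1): S=135.8300, (K−S)⁺=12.4900, hold=31.7282 ⇒ V=31.7282 continue | (k=2,j=2): S=225.6346, (K−S)⁺=0.0000, hold=8.8547 ⇒ V=8.8547 continue  boundary S*=81.7684
step 1: (k=1,j=0): S=105.3879, (K−S)⁺=42.9321, hold=49.6807 ⇒ V=49.6807 continue | (k=1,j=1): S=175.0656, (K−S)⁺=0.0000, hold=20.8132 ⇒ V=20.8132 continue  boundary S*=-
step 0: (k=0,j=0): S=135.8300, (K−S)⁺=12.4900, hold=35.7716 ⇒ V=35.7716 continue  boundary S*=-

price = 35.7716
boundary = - - 81.7684 63.4425 81.7684 105.3879
tree:
35.7716
49.6807 20.8132
66.5516 31.7282 8.8547
84.8775 46.9191 15.1687 1.8405
99.0962 66.5516 25.6973 3.4845 0.0000
110.1282 84.8775 42.9321 6.5971 0.0000 0.0000
118.6877 99.0962 66.5516 12.4900 0.0000 0.0000 0.0000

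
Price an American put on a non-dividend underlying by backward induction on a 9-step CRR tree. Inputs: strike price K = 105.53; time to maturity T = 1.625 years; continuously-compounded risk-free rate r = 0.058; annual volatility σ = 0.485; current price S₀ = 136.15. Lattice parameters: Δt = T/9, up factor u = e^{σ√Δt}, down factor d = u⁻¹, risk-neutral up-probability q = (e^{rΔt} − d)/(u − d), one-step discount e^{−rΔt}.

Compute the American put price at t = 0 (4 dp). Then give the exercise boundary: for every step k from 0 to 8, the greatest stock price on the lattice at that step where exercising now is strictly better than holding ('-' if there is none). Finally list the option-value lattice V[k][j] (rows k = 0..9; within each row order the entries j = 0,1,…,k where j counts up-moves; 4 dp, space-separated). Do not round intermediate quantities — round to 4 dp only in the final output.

price = 12.6775
boundary = - - - - 59.7050 48.5858 59.7050 73.3690 59.7050
tree:
12.6775
18.2794 6.7431
25.6596 10.4961 2.7286
34.9142 15.9605 4.6659 0.6395
45.8250 23.5829 7.8570 1.2287 0.0000
56.9442 33.6214 12.9678 2.3605 0.0000 0.0000
65.9927 45.8250 20.8269 4.5351 0.0000 0.0000 0.0000
73.3560 56.9442 32.1610 8.7130 0.0000 0.0000 0.0000 0.0000
79.3479 65.9927 45.8250 16.7398 0.0000 0.0000 0.0000 0.0000 0.0000
84.2240 73.3560 56.9442 32.1610 0.0000 0.0000 0.0000 0.0000 0.0000 0.0000

Δt=0.18056  u=1.22886  d=0.81376  q=0.47402  discount=0.98958
step 9 (expiry): payoffs max(K−S,0) = 84.2240 73.3560 56.9442 32.1610 0.0000 0.0000 0.0000 0.0000 0.0000 0.0000
step 8: (k=8,j=0): S=26.1821, (K−S)⁺=79.3479, hold=78.2486 ⇒ V=79.3479 exercise | (k=8,j=1): S=39.5373, (K−S)⁺=65.9927, hold=64.8933 ⇒ V=65.9927 exercise | (k=8,j=2): S=59.7050, (K−S)⁺=45.8250, hold=44.7256 ⇒ V=45.8250 exercise | (k=8,j=3): S=90.1601, (K−S)⁺=15.3699, hold=16.7398 ⇒ V=16.7398 continue | (k=8,j=4): S=136.1500, (K−S)⁺=0.0000, hold=0.0000 ⇒ V=0.0000 continue | (k=8,j=5): S=205.5991, (K−S)⁺=0.0000, hold=0.0000 ⇒ V=0.0000 continue | (k=8,j=6): S=310.4735, (K−S)⁺=0.0000, hold=0.0000 ⇒ V=0.0000 continue | (k=8,j=7): S=468.8437, (K−S)⁺=0.0000, hold=0.0000 ⇒ V=0.0000 continue | (k=8,j=8): S=707.9972, (K−S)⁺=0.0000, hold=0.0000 ⇒ V=0.0000 continue  boundary S*=59.7050
step 7: (k=7,j=0): S=32.1740, (K−S)⁺=73.3560, hold=72.2566 ⇒ V=73.3560 exercise | (k=7,j=1): S=48.5858, (K−S)⁺=56.9442, hold=55.8449 ⇒ V=56.9442 exercise | (k=7,j=2): S=73.3690, (K−S)⁺=32.1610, hold=31.7042 ⇒ V=32.1610 exercise | (k=7,j=3): S=110.7939, (K−S)⁺=0.0000, hold=8.7130 ⇒ V=8.7130 continue | (k=7,j=4): S=167.3090, (K−S)⁺=0.0000, hold=0.0000 ⇒ V=0.0000 continue | (k=7,j=5): S=252.6521, (K−S)⁺=0.0000, hold=0.0000 ⇒ V=0.0000 continue | (k=7,j=6): S=381.5279, (K−S)⁺=0.0000, hold=0.0000 ⇒ V=0.0000 continue | (k=7,j=7): S=576.1424, (K−S)⁺=0.0000, hold=0.0000 ⇒ V=0.0000 continue  boundary S*=73.3690
step 6: (k=6,j=0): S=39.5373, (K−S)⁺=65.9927, hold=64.8933 ⇒ V=65.9927 exercise | (k=6,j=1): S=59.7050, (K−S)⁺=45.8250, hold=44.7256 ⇒ V=45.8250 exercise | (k=6,j=2): S=90.1601, (K−S)⁺=15.3699, hold=20.8269 ⇒ V=20.8269 continue | (k=6,j=3): S=136.1500, (K−S)⁺=0.0000, hold=4.5351 ⇒ V=4.5351 continue | (k=6,j=4): S=205.5991, (K−S)⁺=0.0000, hold=0.0000 ⇒ V=0.0000 continue | (k=6,j=5): S=310.4735, (K−S)⁺=0.0000, hold=0.0000 ⇒ V=0.0000 continue | (k=6,j=6): S=468.8437, (K−S)⁺=0.0000, hold=0.0000 ⇒ V=0.0000 continue  boundary S*=59.7050
step 5: (k=5,j=0): S=48.5858, (K−S)⁺=56.9442, hold=55.8449 ⇒ V=56.9442 exercise | (k=5,j=1): S=73.3690, (K−S)⁺=32.1610, hold=33.6214 ⇒ V=33.6214 continue | (k=5,j=2): S=110.7939, (K−S)⁺=0.0000, hold=12.9678 ⇒ V=12.9678 continue | (k=5,j=3): S=167.3090, (K−S)⁺=0.0000, hold=2.3605 ⇒ V=2.3605 continue | (k=5,j=4): S=252.6521, (K−S)⁺=0.0000, hold=0.0000 ⇒ V=0.0000 continue | (k=5,j=5): S=381.5279, (K−S)⁺=0.0000, hold=0.0000 ⇒ V=0.0000 continue  boundary S*=48.5858
step 4: (k=4,j=0): S=59.7050, (K−S)⁺=45.8250, hold=45.4107 ⇒ V=45.8250 exercise | (k=4,j=1): S=90.1601, (K−S)⁺=15.3699, hold=23.5829 ⇒ V=23.5829 continue | (k=4,j=2): S=136.1500, (K−S)⁺=0.0000, hold=7.8570 ⇒ V=7.8570 continue | (k=4,j=3): S=205.5991, (K−S)⁺=0.0000, hold=1.2287 ⇒ V=1.2287 continue | (k=4,j=4): S=310.4735, (K−S)⁺=0.0000, hold=0.0000 ⇒ V=0.0000 continue  boundary S*=59.7050
step 3: (k=3,j=0): S=73.3690, (K−S)⁺=32.1610, hold=34.9142 ⇒ V=34.9142 continue | (k=3,j=1): S=110.7939, (K−S)⁺=0.0000, hold=15.9605 ⇒ V=15.9605 continue | (k=3,j=2): S=167.3090, (K−S)⁺=0.0000, hold=4.6659 ⇒ V=4.6659 continue | (k=3,j=3): S=252.6521, (K−S)⁺=0.0000, hold=0.6395 ⇒ V=0.6395 continue  boundary S*=-
step 2: (k=2,j=0): S=90.1601, (K−S)⁺=15.3699, hold=25.6596 ⇒ V=25.6596 continue | (k=2,j=1): S=136.1500, (K−S)⁺=0.0000, hold=10.4961 ⇒ V=10.4961 continue | (k=2,j=2): S=205.5991, (K−S)⁺=0.0000, hold=2.7286 ⇒ V=2.7286 continue  boundary S*=-
step 1: (k=1,j=0): S=110.7939, (K−S)⁺=0.0000, hold=18.2794 ⇒ V=18.2794 continue | (k=1,j=1): S=167.3090, (K−S)⁺=0.0000, hold=6.7431 ⇒ V=6.7431 continue  boundary S*=-
step 0: (k=0,j=0): S=136.1500, (K−S)⁺=0.0000, hold=12.6775 ⇒ V=12.6775 continue  boundary S*=-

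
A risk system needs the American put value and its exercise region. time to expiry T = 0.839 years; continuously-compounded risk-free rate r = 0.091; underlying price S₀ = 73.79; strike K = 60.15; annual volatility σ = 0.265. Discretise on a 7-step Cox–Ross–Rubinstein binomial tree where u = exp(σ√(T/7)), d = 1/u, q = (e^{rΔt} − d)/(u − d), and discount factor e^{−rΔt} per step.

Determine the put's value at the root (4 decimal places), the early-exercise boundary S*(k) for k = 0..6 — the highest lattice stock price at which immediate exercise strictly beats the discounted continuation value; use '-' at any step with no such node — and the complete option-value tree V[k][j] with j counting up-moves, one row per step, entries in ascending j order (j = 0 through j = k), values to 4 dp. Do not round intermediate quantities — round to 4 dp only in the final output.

Δt=0.11986  u=1.09608  d=0.91234  q=0.53676  discount=0.98915
step 7 (expiry): payoffs max(K−S,0) = 21.3269 13.5079 4.1142 0.0000 0.0000 0.0000 0.0000 0.0000
step 6: (k=6,j=0): S=42.5534, (K−S)⁺=17.5966, hold=16.9441 ⇒ V=17.5966 exercise | (k=6,j=1): S=51.1236, (K−S)⁺=9.0264, hold=8.3739 ⇒ V=9.0264 exercise | (k=6,j=2): S=61.4200, (K−S)⁺=0.0000, hold=1.8852 ⇒ V=1.8852 continue | (k=6,j=3): S=73.7900, (K−S)⁺=0.0000, hold=0.0000 ⇒ V=0.0000 continue | (k=6,j=4): S=88.6514, (K−S)⁺=0.0000, hold=0.0000 ⇒ V=0.0000 continue | (k=6,j=5): S=106.5058, (K−S)⁺=0.0000, hold=0.0000 ⇒ V=0.0000 continue | (k=6,j=6): S=127.9561, (K−S)⁺=0.0000, hold=0.0000 ⇒ V=0.0000 continue  boundary S*=51.1236
step 5: (k=5,j=0): S=46.6421, (K−S)⁺=13.5079, hold=12.8554 ⇒ V=13.5079 exercise | (k=5,j=1): S=56.0358, (K−S)⁺=4.1142, hold=5.1369 ⇒ V=5.1369 continue | (k=5,j=2): S=67.3215, (K−S)⁺=0.0000, hold=0.8638 ⇒ V=0.8638 continue | (k=5,j=3): S=80.8801, (K−S)⁺=0.0000, hold=0.0000 ⇒ V=0.0000 continue | (k=5,j=4): S=97.1693, (K−S)⁺=0.0000, hold=0.0000 ⇒ V=0.0000 continue | (k=5,j=5): S=116.7393, (K−S)⁺=0.0000, hold=0.0000 ⇒ V=0.0000 continue  boundary S*=46.6421
step 4: (k=4,j=0): S=51.1236, (K−S)⁺=9.0264, hold=8.9169 ⇒ V=9.0264 exercise | (k=4,j=1): S=61.4200, (K−S)⁺=0.0000, hold=2.8124 ⇒ V=2.8124 continue | (k=4,j=2): S=73.7900, (K−S)⁺=0.0000, hold=0.3958 ⇒ V=0.3958 continue | (k=4,j=3): S=88.6514, (K−S)⁺=0.0000, hold=0.0000 ⇒ V=0.0000 continue | (k=4,j=4): S=106.5058, (K−S)⁺=0.0000, hold=0.0000 ⇒ V=0.0000 continue  boundary S*=51.1236
step 3: (k=3,j=0): S=56.0358, (K−S)⁺=4.1142, hold=5.6292 ⇒ V=5.6292 continue | (k=3,j=1): S=67.3215, (K−S)⁺=0.0000, hold=1.4988 ⇒ V=1.4988 continue | (k=3,j=2): S=80.8801, (K−S)⁺=0.0000, hold=0.1814 ⇒ V=0.1814 continue | (k=3,j=3): S=97.1693, (K−S)⁺=0.0000, hold=0.0000 ⇒ V=0.0000 continue  boundary S*=-
step 2: (k=2,j=0): S=61.4200, (K−S)⁺=0.0000, hold=3.3751 ⇒ V=3.3751 continue | (k=2,j=1): S=73.7900, (K−S)⁺=0.0000, hold=0.7831 ⇒ V=0.7831 continue | (k=2,j=2): S=88.6514, (K−S)⁺=0.0000, hold=0.0831 ⇒ V=0.0831 continue  boundary S*=-
step 1: (k=1,j=0): S=67.3215, (K−S)⁺=0.0000, hold=1.9623 ⇒ V=1.9623 continue | (k=1,j=1): S=80.8801, (K−S)⁺=0.0000, hold=0.4029 ⇒ V=0.4029 continue  boundary S*=-
step 0: (k=0,j=0): S=73.7900, (K−S)⁺=0.0000, hold=1.1131 ⇒ V=1.1131 continue  boundary S*=-

price = 1.1131
boundary = - - - - 51.1236 46.6421 51.1236
tree:
1.1131
1.9623 0.4029
3.3751 0.7831 0.0831
5.6292 1.4988 0.1814 0.0000
9.0264 2.8124 0.3958 0.0000 0.0000
13.5079 5.1369 0.8638 0.0000 0.0000 0.0000
17.5966 9.0264 1.8852 0.0000 0.0000 0.0000 0.0000
21.3269 13.5079 4.1142 0.0000 0.0000 0.0000 0.0000 0.0000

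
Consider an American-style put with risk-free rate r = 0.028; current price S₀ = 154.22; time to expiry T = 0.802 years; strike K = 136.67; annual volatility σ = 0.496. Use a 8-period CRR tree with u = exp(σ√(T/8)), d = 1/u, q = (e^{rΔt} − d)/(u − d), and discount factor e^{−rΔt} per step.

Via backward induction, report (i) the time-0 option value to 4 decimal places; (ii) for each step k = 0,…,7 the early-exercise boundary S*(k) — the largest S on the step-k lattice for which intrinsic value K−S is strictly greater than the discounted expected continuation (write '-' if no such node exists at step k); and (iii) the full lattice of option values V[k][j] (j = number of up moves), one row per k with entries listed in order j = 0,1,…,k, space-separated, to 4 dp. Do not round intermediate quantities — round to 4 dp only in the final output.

price = 17.0760
boundary = - - - - - 70.3270 82.2860 96.2785
tree:
17.0760
23.9421 9.4273
32.6202 14.2889 3.9955
42.9910 21.1082 6.6764 0.9930
54.5430 30.2075 10.9625 1.8779 0.0000
66.3430 41.5486 17.5857 3.5513 0.0000 0.0000
76.5639 54.3840 27.3076 6.7161 0.0000 0.0000 0.0000
85.2994 66.3430 40.3915 12.7011 0.0000 0.0000 0.0000 0.0000
92.7653 76.5639 54.3840 24.0195 0.0000 0.0000 0.0000 0.0000 0.0000

Δt=0.10025, u=1.17005, d=0.85467, q=0.46973, disc=e^(-rΔt)=0.99720
k=8 terminal: V=max(K-S,0) → 92.7653 76.5639 54.3840 24.0195 0.0000 0.0000 0.0000 0.0000 0.0000
k=7: j=0 S=51.3706 intr=85.2994 cont=84.9163 V=85.2994[EX]; j=1 S=70.3270 intr=66.3430 cont=65.9599 V=66.3430[EX]; j=2 S=96.2785 intr=40.3915 cont=40.0084 V=40.3915[EX]; j=3 S=131.8065 intr=4.8635 cont=12.7011 V=12.7011[hold]; j=4 S=180.4448 intr=0.0000 cont=0.0000 V=0.0000[hold]; j=5 S=247.0313 intr=0.0000 cont=0.0000 V=0.0000[hold]; j=6 S=338.1889 intr=0.0000 cont=0.0000 V=0.0000[hold]; j=7 S=462.9849 intr=0.0000 cont=0.0000 V=0.0000[hold]  S*(7)=96.2785
k=6: j=0 S=60.1061 intr=76.5639 cont=76.1808 V=76.5639[EX]; j=1 S=82.2860 intr=54.3840 cont=54.0009 V=54.3840[EX]; j=2 S=112.6505 intr=24.0195 cont=27.3076 V=27.3076[hold]; j=3 S=154.2200 intr=0.0000 cont=6.7161 V=6.7161[hold]; j=4 S=211.1291 intr=0.0000 cont=0.0000 V=0.0000[hold]; j=5 S=289.0385 intr=0.0000 cont=0.0000 V=0.0000[hold]; j=6 S=395.6973 intr=0.0000 cont=0.0000 V=0.0000[hold]  S*(6)=82.2860
k=5: j=0 S=70.3270 intr=66.3430 cont=65.9599 V=66.3430[EX]; j=1 S=96.2785 intr=40.3915 cont=41.5486 V=41.5486[hold]; j=2 S=131.8065 intr=4.8635 cont=17.5857 V=17.5857[hold]; j=3 S=180.4448 intr=0.0000 cont=3.5513 V=3.5513[hold]; j=4 S=247.0313 intr=0.0000 cont=0.0000 V=0.0000[hold]; j=5 S=338.1889 intr=0.0000 cont=0.0000 V=0.0000[hold]  S*(5)=70.3270
k=4: j=0 S=82.2860 intr=54.3840 cont=54.5430 V=54.5430[hold]; j=1 S=112.6505 intr=24.0195 cont=30.2075 V=30.2075[hold]; j=2 S=154.2200 intr=0.0000 cont=10.9625 V=10.9625[hold]; j=3 S=211.1291 intr=0.0000 cont=1.8779 V=1.8779[hold]; j=4 S=289.0385 intr=0.0000 cont=0.0000 V=0.0000[hold]  S*(4)=-
k=3: j=0 S=96.2785 intr=40.3915 cont=42.9910 V=42.9910[hold]; j=1 S=131.8065 intr=4.8635 cont=21.1082 V=21.1082[hold]; j=2 S=180.4448 intr=0.0000 cont=6.6764 V=6.6764[hold]; j=3 S=247.0313 intr=0.0000 cont=0.9930 V=0.9930[hold]  S*(3)=-
k=2: j=0 S=112.6505 intr=24.0195 cont=32.6202 V=32.6202[hold]; j=1 S=154.2200 intr=0.0000 cont=14.2889 V=14.2889[hold]; j=2 S=211.1291 intr=0.0000 cont=3.9955 V=3.9955[hold]  S*(2)=-
k=1: j=0 S=131.8065 intr=4.8635 cont=23.9421 V=23.9421[hold]; j=1 S=180.4448 intr=0.0000 cont=9.4273 V=9.4273[hold]  S*(1)=-
k=0: j=0 S=154.2200 intr=0.0000 cont=17.0760 V=17.0760[hold]  S*(0)=-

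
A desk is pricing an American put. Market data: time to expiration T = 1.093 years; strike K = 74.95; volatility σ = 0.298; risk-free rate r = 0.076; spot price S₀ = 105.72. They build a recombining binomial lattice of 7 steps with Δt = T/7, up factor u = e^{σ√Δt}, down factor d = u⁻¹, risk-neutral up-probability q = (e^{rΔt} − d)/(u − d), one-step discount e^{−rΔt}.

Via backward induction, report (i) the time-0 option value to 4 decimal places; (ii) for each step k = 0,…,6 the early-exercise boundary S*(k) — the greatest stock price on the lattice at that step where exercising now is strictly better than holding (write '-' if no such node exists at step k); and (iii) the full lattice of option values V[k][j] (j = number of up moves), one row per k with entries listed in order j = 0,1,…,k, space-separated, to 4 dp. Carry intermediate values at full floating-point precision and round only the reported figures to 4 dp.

price = 0.9977
boundary = - - - - - 58.6755 66.0080
tree:
0.9977
1.8316 0.2545
3.3049 0.5199 0.0164
5.8297 1.0608 0.0347 0.0000
9.9670 2.1620 0.0734 0.0000 0.0000
16.2745 4.4001 0.1552 0.0000 0.0000 0.0000
22.7925 8.9420 0.3280 0.0000 0.0000 0.0000 0.0000
28.5865 16.2745 0.6931 0.0000 0.0000 0.0000 0.0000 0.0000

Δt=0.15614  u=1.12497  d=0.88891  q=0.52117  discount=0.98820
step 7 (expiry): payoffs max(K−S,0) = 28.5865 16.2745 0.6931 0.0000 0.0000 0.0000 0.0000 0.0000
step 6: (k=6,j=0): S=52.1575, (K−S)⁺=22.7925, hold=21.9084 ⇒ V=22.7925 exercise | (k=6,j=1): S=66.0080, (K−S)⁺=8.9420, hold=8.0578 ⇒ V=8.9420 exercise | (k=6,j=2): S=83.5366, (K−S)⁺=0.0000, hold=0.3280 ⇒ V=0.3280 continue | (k=6,j=3): S=105.7200, (K−S)⁺=0.0000, hold=0.0000 ⇒ V=0.0000 continue | (k=6,j=4): S=133.7942, (K−S)⁺=0.0000, hold=0.0000 ⇒ V=0.0000 continue | (k=6,j=5): S=169.3236, (K−S)⁺=0.0000, hold=0.0000 ⇒ V=0.0000 continue | (k=6,j=6): S=214.2880, (K−S)⁺=0.0000, hold=0.0000 ⇒ V=0.0000 continue  boundary S*=66.0080
step 5: (k=5,j=0): S=58.6755, (K−S)⁺=16.2745, hold=15.3904 ⇒ V=16.2745 exercise | (k=5,j=1): S=74.2569, (K−S)⁺=0.6931, hold=4.4001 ⇒ V=4.4001 continue | (k=5,j=2): S=93.9760, (K−S)⁺=0.0000, hold=0.1552 ⇒ V=0.1552 continue | (k=5,j=3): S=118.9316, (K−S)⁺=0.0000, hold=0.0000 ⇒ V=0.0000 continue | (k=5,j=4): S=150.5142, (K−S)⁺=0.0000, hold=0.0000 ⇒ V=0.0000 continue | (k=5,j=5): S=190.4836, (K−S)⁺=0.0000, hold=0.0000 ⇒ V=0.0000 continue  boundary S*=58.6755
step 4: (k=4,j=0): S=66.0080, (K−S)⁺=8.9420, hold=9.9670 ⇒ V=9.9670 continue | (k=4,j=1): S=83.5366, (K−S)⁺=0.0000, hold=2.1620 ⇒ V=2.1620 continue | (k=4,j=2): S=105.7200, (K−S)⁺=0.0000, hold=0.0734 ⇒ V=0.0734 continue | (k=4,j=3): S=133.7942, (K−S)⁺=0.0000, hold=0.0000 ⇒ V=0.0000 continue | (k=4,j=4): S=169.3236, (K−S)⁺=0.0000, hold=0.0000 ⇒ V=0.0000 continue  boundary S*=-
step 3: (k=3,j=0): S=74.2569, (K−S)⁺=0.6931, hold=5.8297 ⇒ V=5.8297 continue | (k=3,j=1): S=93.9760, (K−S)⁺=0.0000, hold=1.0608 ⇒ V=1.0608 continue | (k=3,j=2): S=118.9316, (K−S)⁺=0.0000, hold=0.0347 ⇒ V=0.0347 continue | (k=3,j=3): S=150.5142, (K−S)⁺=0.0000, hold=0.0000 ⇒ V=0.0000 continue  boundary S*=-
step 2: (k=2,j=0): S=83.5366, (K−S)⁺=0.0000, hold=3.3049 ⇒ V=3.3049 continue | (k=2,j=1): S=105.7200, (K−S)⁺=0.0000, hold=0.5199 ⇒ V=0.5199 continue | (k=2,j=2): S=133.7942, (K−S)⁺=0.0000, hold=0.0164 ⇒ V=0.0164 continue  boundary S*=-
step 1: (k=1,j=0): S=93.9760, (K−S)⁺=0.0000, hold=1.8316 ⇒ V=1.8316 continue | (k=1,j=1): S=118.9316, (K−S)⁺=0.0000, hold=0.2545 ⇒ V=0.2545 continue  boundary S*=-
step 0: (k=0,j=0): S=105.7200, (K−S)⁺=0.0000, hold=0.9977 ⇒ V=0.9977 continue  boundary S*=-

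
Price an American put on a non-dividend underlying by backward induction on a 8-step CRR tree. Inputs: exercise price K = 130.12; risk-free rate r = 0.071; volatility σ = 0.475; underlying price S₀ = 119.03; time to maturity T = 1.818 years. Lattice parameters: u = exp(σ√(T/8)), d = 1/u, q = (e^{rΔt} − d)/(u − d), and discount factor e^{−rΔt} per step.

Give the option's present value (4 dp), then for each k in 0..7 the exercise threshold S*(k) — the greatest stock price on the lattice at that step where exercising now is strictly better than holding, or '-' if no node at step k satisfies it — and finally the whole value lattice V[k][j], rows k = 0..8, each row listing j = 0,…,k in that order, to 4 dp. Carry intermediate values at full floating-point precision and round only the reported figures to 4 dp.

Δt=0.22725  u=1.25412  d=0.79737  q=0.47924  discount=0.98399
step 8 (expiry): payoffs max(K−S,0) = 110.6692 99.5274 82.0032 54.4408 11.0900 0.0000 0.0000 0.0000 0.0000
step 7: (k=7,j=0): S=24.3937, (K−S)⁺=105.7263, hold=103.6437 ⇒ V=105.7263 exercise | (k=7,j=1): S=38.3669, (K−S)⁺=91.7531, hold=89.6705 ⇒ V=91.7531 exercise | (k=7,j=2): S=60.3444, (K−S)⁺=69.7756, hold=67.6930 ⇒ V=69.7756 exercise | (k=7,j=3): S=94.9110, (K−S)⁺=35.2090, hold=33.1264 ⇒ V=35.2090 exercise | (k=7,j=4): S=149.2782, (K−S)⁺=0.0000, hold=5.6828 ⇒ V=5.6828 continue | (k=7,j=5): S=234.7882, (K−S)⁺=0.0000, hold=0.0000 ⇒ V=0.0000 continue | (k=7,j=6): S=369.2802, (K−S)⁺=0.0000, hold=0.0000 ⇒ V=0.0000 continue | (k=7,j=7): S=580.8124, (K−S)⁺=0.0000, hold=0.0000 ⇒ V=0.0000 continue  boundary S*=94.9110
step 6: (k=6,j=0): S=30.5926, (K−S)⁺=99.5274, hold=97.4448 ⇒ V=99.5274 exercise | (k=6,j=1): S=48.1168, (K−S)⁺=82.0032, hold=79.9206 ⇒ V=82.0032 exercise | (k=6,j=2): S=75.6792, (K−S)⁺=54.4408, hold=52.3582 ⇒ V=54.4408 exercise | (k=6,j=3): S=119.0300, (K−S)⁺=11.0900, hold=20.7217 ⇒ V=20.7217 continue | (k=6,j=4): S=187.2131, (K−S)⁺=0.0000, hold=2.9120 ⇒ V=2.9120 continue | (k=6,j=5): S=294.4531, (K−S)⁺=0.0000, hold=0.0000 ⇒ V=0.0000 continue | (k=6,j=6): S=463.1226, (K−S)⁺=0.0000, hold=0.0000 ⇒ V=0.0000 continue  boundary S*=75.6792
step 5: (k=5,j=0): S=38.3669, (K−S)⁺=91.7531, hold=89.6705 ⇒ V=91.7531 exercise | (k=5,j=1): S=60.3444, (K−S)⁺=69.7756, hold=67.6930 ⇒ V=69.7756 exercise | (k=5,j=2): S=94.9110, (K−S)⁺=35.2090, hold=37.6685 ⇒ V=37.6685 continue | (k=5,j=3): S=149.2782, (K−S)⁺=0.0000, hold=11.9915 ⇒ V=11.9915 continue | (k=5,j=4): S=234.7882, (K−S)⁺=0.0000, hold=1.4922 ⇒ V=1.4922 continue | (k=5,j=5): S=369.2802, (K−S)⁺=0.0000, hold=0.0000 ⇒ V=0.0000 continue  boundary S*=60.3444
step 4: (k=4,j=0): S=48.1168, (K−S)⁺=82.0032, hold=79.9206 ⇒ V=82.0032 exercise | (k=4,j=1): S=75.6792, (K−S)⁺=54.4408, hold=53.5180 ⇒ V=54.4408 exercise | (k=4,j=2): S=119.0300, (K−S)⁺=11.0900, hold=24.9570 ⇒ V=24.9570 continue | (k=4,j=3): S=187.2131, (K−S)⁺=0.0000, hold=6.8484 ⇒ V=6.8484 continue | (k=4,j=4): S=294.4531, (K−S)⁺=0.0000, hold=0.7646 ⇒ V=0.7646 continue  boundary S*=75.6792
step 3: (k=3,j=0): S=60.3444, (K−S)⁺=69.7756, hold=67.6930 ⇒ V=69.7756 exercise | (k=3,j=1): S=94.9110, (K−S)⁺=35.2090, hold=39.6657 ⇒ V=39.6657 continue | (k=3,j=2): S=149.2782, (K−S)⁺=0.0000, hold=16.0180 ⇒ V=16.0180 continue | (k=3,j=3): S=234.7882, (K−S)⁺=0.0000, hold=3.8698 ⇒ V=3.8698 continue  boundary S*=60.3444
step 2: (k=2,j=0): S=75.6792, (K−S)⁺=54.4408, hold=54.4598 ⇒ V=54.4598 continue | (k=2,j=1): S=119.0300, (K−S)⁺=11.0900, hold=27.8792 ⇒ V=27.8792 continue | (k=2,j=2): S=187.2131, (K−S)⁺=0.0000, hold=10.0329 ⇒ V=10.0329 continue  boundary S*=-
step 1: (k=1,j=0): S=94.9110, (K−S)⁺=35.2090, hold=41.0535 ⇒ V=41.0535 continue | (k=1,j=1): S=149.2782, (K−S)⁺=0.0000, hold=19.0172 ⇒ V=19.0172 continue  boundary S*=-
step 0: (k=0,j=0): S=119.0300, (K−S)⁺=11.0900, hold=30.0047 ⇒ V=30.0047 continue  boundary S*=-

price = 30.0047
boundary = - - - 60.3444 75.6792 60.3444 75.6792 94.9110
tree:
30.0047
41.0535 19.0172
54.4598 27.8792 10.0329
69.7756 39.6657 16.0180 3.8698
82.0032 54.4408 24.9570 6.8484 0.7646
91.7531 69.7756 37.6685 11.9915 1.4922 0.0000
99.5274 82.0032 54.4408 20.7217 2.9120 0.0000 0.0000
105.7263 91.7531 69.7756 35.2090 5.6828 0.0000 0.0000 0.0000
110.6692 99.5274 82.0032 54.4408 11.0900 0.0000 0.0000 0.0000 0.0000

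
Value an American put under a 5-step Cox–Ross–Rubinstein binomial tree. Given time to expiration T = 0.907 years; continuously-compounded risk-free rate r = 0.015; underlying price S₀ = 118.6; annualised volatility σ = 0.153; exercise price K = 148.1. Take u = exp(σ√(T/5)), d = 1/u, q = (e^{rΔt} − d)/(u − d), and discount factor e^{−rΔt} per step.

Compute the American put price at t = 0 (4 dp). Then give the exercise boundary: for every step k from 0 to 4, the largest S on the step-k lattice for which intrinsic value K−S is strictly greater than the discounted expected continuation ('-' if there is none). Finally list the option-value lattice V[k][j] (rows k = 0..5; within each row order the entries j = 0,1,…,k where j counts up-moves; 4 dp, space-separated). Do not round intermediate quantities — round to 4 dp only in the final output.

Δt=0.18140, u=1.06733, d=0.93691, q=0.50461, disc=e^(-rΔt)=0.99728
k=5 terminal: V=max(K-S,0) → 62.4786 50.5599 36.9821 21.5141 3.8930 0.0000
k=4: j=0 S=91.3866 intr=56.7134 cont=56.3109 V=56.7134[EX]; j=1 S=104.1079 intr=43.9921 cont=43.5897 V=43.9921[EX]; j=2 S=118.6000 intr=29.5000 cont=29.0976 V=29.5000[EX]; j=3 S=135.1094 intr=12.9906 cont=12.5881 V=12.9906[EX]; j=4 S=153.9171 intr=0.0000 cont=1.9233 V=1.9233[hold]  S*(4)=135.1094
k=3: j=0 S=97.5401 intr=50.5599 cont=50.1575 V=50.5599[EX]; j=1 S=111.1179 intr=36.9821 cont=36.5796 V=36.9821[EX]; j=2 S=126.5859 intr=21.5141 cont=21.1117 V=21.5141[EX]; j=3 S=144.2070 intr=3.8930 cont=7.3858 V=7.3858[hold]  S*(3)=126.5859
k=2: j=0 S=104.1079 intr=43.9921 cont=43.5897 V=43.9921[EX]; j=1 S=118.6000 intr=29.5000 cont=29.0976 V=29.5000[EX]; j=2 S=135.1094 intr=12.9906 cont=14.3458 V=14.3458[hold]  S*(2)=118.6000
k=1: j=0 S=111.1179 intr=36.9821 cont=36.5796 V=36.9821[EX]; j=1 S=126.5859 intr=21.5141 cont=21.7937 V=21.7937[hold]  S*(1)=111.1179
k=0: j=0 S=118.6000 intr=29.5000 cont=29.2383 V=29.5000[EX]  S*(0)=118.6000

price = 29.5000
boundary = 118.6000 111.1179 118.6000 126.5859 135.1094
tree:
29.5000
36.9821 21.7937
43.9921 29.5000 14.3458
50.5599 36.9821 21.5141 7.3858
56.7134 43.9921 29.5000 12.9906 1.9233
62.4786 50.5599 36.9821 21.5141 3.8930 0.0000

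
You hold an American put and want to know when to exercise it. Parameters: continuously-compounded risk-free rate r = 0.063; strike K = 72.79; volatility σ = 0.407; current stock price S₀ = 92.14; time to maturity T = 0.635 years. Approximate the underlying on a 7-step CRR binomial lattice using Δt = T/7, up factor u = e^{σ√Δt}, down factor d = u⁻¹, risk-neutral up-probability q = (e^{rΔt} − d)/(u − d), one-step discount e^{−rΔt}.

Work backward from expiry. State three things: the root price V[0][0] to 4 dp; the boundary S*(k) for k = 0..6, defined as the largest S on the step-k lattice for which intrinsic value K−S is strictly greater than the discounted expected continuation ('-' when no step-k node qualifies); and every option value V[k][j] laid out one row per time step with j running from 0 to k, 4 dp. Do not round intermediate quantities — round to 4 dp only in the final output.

price = 3.1133
boundary = - - - - - 49.9185 56.4285
tree:
3.1133
4.9543 1.2541
7.6845 2.2009 0.2939
11.5466 3.7975 0.5827 0.0000
16.6692 6.4068 1.1553 0.0000 0.0000
22.8715 10.4772 2.2904 0.0000 0.0000 0.0000
28.6305 16.3615 4.5408 0.0000 0.0000 0.0000 0.0000
33.7251 22.8715 9.0024 0.0000 0.0000 0.0000 0.0000 0.0000

Δt=0.09071  u=1.13041  d=0.88463  q=0.49271  discount=0.99430
step 7 (expiry): payoffs max(K−S,0) = 33.7251 22.8715 9.0024 0.0000 0.0000 0.0000 0.0000 0.0000
step 6: (k=6,j=0): S=44.1595, (K−S)⁺=28.6305, hold=28.2157 ⇒ V=28.6305 exercise | (k=6,j=1): S=56.4285, (K−S)⁺=16.3615, hold=15.9467 ⇒ V=16.3615 exercise | (k=6,j=2): S=72.1063, (K−S)⁺=0.6837, hold=4.5408 ⇒ V=4.5408 continue | (k=6,j=3): S=92.1400, (K−S)⁺=0.0000, hold=0.0000 ⇒ V=0.0000 continue | (k=6,j=4): S=117.7397, (K−S)⁺=0.0000, hold=0.0000 ⇒ V=0.0000 continue | (k=6,j=5): S=150.4519, (K−S)⁺=0.0000, hold=0.0000 ⇒ V=0.0000 continue | (k=6,j=6): S=192.2527, (K−S)⁺=0.0000, hold=0.0000 ⇒ V=0.0000 continue  boundary S*=56.4285
step 5: (k=5,j=0): S=49.9185, (K−S)⁺=22.8715, hold=22.4567 ⇒ V=22.8715 exercise | (k=5,j=1): S=63.7876, (K−S)⁺=9.0024, hold=10.4772 ⇒ V=10.4772 continue | (k=5,j=2): S=81.5100, (K−S)⁺=0.0000, hold=2.2904 ⇒ V=2.2904 continue | (k=5,j=3): S=104.1563, (K−S)⁺=0.0000, hold=0.0000 ⇒ V=0.0000 continue | (k=5,j=4): S=133.0946, (K−S)⁺=0.0000, hold=0.0000 ⇒ V=0.0000 continue | (k=5,j=5): S=170.0729, (K−S)⁺=0.0000, hold=0.0000 ⇒ V=0.0000 continue  boundary S*=49.9185
step 4: (k=4,j=0): S=56.4285, (K−S)⁺=16.3615, hold=16.6692 ⇒ V=16.6692 continue | (k=4,j=1): S=72.1063, (K−S)⁺=0.6837, hold=6.4068 ⇒ V=6.4068 continue | (k=4,j=2): S=92.1400, (K−S)⁺=0.0000, hold=1.1553 ⇒ V=1.1553 continue | (k=4,j=3): S=117.7397, (K−S)⁺=0.0000, hold=0.0000 ⇒ V=0.0000 continue | (k=4,j=4): S=150.4519, (K−S)⁺=0.0000, hold=0.0000 ⇒ V=0.0000 continue  boundary S*=-
step 3: (k=3,j=0): S=63.7876, (K−S)⁺=9.0024, hold=11.5466 ⇒ V=11.5466 continue | (k=3,j=1): S=81.5100, (K−S)⁺=0.0000, hold=3.7975 ⇒ V=3.7975 continue | (k=3,j=2): S=104.1563, (K−S)⁺=0.0000, hold=0.5827 ⇒ V=0.5827 continue | (k=3,j=3): S=133.0946, (K−S)⁺=0.0000, hold=0.0000 ⇒ V=0.0000 continue  boundary S*=-
step 2: (k=2,j=0): S=72.1063, (K−S)⁺=0.6837, hold=7.6845 ⇒ V=7.6845 continue | (k=2,j=1): S=92.1400, (K−S)⁺=0.0000, hold=2.2009 ⇒ V=2.2009 continue | (k=2,j=2): S=117.7397, (K−S)⁺=0.0000, hold=0.2939 ⇒ V=0.2939 continue  boundary S*=-
step 1: (k=1,j=0): S=81.5100, (K−S)⁺=0.0000, hold=4.9543 ⇒ V=4.9543 continue | (k=1,j=1): S=104.1563, (K−S)⁺=0.0000, hold=1.2541 ⇒ V=1.2541 continue  boundary S*=-
step 0: (k=0,j=0): S=92.1400, (K−S)⁺=0.0000, hold=3.1133 ⇒ V=3.1133 continue  boundary S*=-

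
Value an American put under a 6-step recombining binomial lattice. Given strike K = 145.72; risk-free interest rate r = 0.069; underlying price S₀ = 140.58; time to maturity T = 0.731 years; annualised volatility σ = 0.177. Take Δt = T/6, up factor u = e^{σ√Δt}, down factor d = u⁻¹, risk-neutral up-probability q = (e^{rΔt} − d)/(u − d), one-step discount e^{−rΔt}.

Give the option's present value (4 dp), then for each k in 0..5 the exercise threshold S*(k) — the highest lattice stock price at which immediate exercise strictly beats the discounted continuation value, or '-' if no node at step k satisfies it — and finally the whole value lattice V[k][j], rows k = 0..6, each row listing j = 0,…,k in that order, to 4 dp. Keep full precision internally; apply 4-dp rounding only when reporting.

params: Δt=0.12183 u=1.06373 d=0.94009 q=0.55284 e^(-rΔt)=0.99163
t_6 payoffs: 48.6833 35.9209 21.4801 5.1400 0.0000 0.0000 0.0000
t_5: node(5,0) S=103.2208 payoff=42.4992 vs cont=41.2793 → 42.4992 [stop]  node(5,1) S=116.7965 payoff=28.9235 vs cont=27.7036 → 28.9235 [stop]  node(5,2) S=132.1576 payoff=13.5624 vs cont=12.3425 → 13.5624 [stop]  node(5,3) S=149.5391 payoff=0.0000 vs cont=2.2792 → 2.2792 [wait]  node(5,4) S=169.2066 payoff=0.0000 vs cont=0.0000 → 0.0000 [wait]  node(5,5) S=191.4607 payoff=0.0000 vs cont=0.0000 → 0.0000 [wait]  ⇒ S*(5)=132.1576
t_4: node(4,0) S=109.7991 payoff=35.9209 vs cont=34.7011 → 35.9209 [stop]  node(4,1) S=124.2399 payoff=21.4801 vs cont=20.2602 → 21.4801 [stop]  node(4,2) S=140.5800 payoff=5.1400 vs cont=7.2633 → 7.2633 [wait]  node(4,3) S=159.0692 payoff=0.0000 vs cont=1.0106 → 1.0106 [wait]  node(4,4) S=179.9900 payoff=0.0000 vs cont=0.0000 → 0.0000 [wait]  ⇒ S*(4)=124.2399
t_3: node(3,0) S=116.7965 payoff=28.9235 vs cont=27.7036 → 28.9235 [stop]  node(3,1) S=132.1576 payoff=13.5624 vs cont=13.5065 → 13.5624 [stop]  node(3,2) S=149.5391 payoff=0.0000 vs cont=3.7747 → 3.7747 [wait]  node(3,3) S=169.2066 payoff=0.0000 vs cont=0.4481 → 0.4481 [wait]  ⇒ S*(3)=132.1576
t_2: node(2,0) S=124.2399 payoff=21.4801 vs cont=20.2602 → 21.4801 [stop]  node(2,1) S=140.5800 payoff=5.1400 vs cont=8.0831 → 8.0831 [wait]  node(2,2) S=159.0692 payoff=0.0000 vs cont=1.9195 → 1.9195 [wait]  ⇒ S*(2)=124.2399
t_1: node(1,0) S=132.1576 payoff=13.5624 vs cont=13.9559 → 13.9559 [wait]  node(1,1) S=149.5391 payoff=0.0000 vs cont=4.6365 → 4.6365 [wait]  ⇒ S*(1)=-
t_0: node(0,0) S=140.5800 payoff=5.1400 vs cont=8.7301 → 8.7301 [wait]  ⇒ S*(0)=-

price = 8.7301
boundary = - - 124.2399 132.1576 124.2399 132.1576
tree:
8.7301
13.9559 4.6365
21.4801 8.0831 1.9195
28.9235 13.5624 3.7747 0.4481
35.9209 21.4801 7.2633 1.0106 0.0000
42.4992 28.9235 13.5624 2.2792 0.0000 0.0000
48.6833 35.9209 21.4801 5.1400 0.0000 0.0000 0.0000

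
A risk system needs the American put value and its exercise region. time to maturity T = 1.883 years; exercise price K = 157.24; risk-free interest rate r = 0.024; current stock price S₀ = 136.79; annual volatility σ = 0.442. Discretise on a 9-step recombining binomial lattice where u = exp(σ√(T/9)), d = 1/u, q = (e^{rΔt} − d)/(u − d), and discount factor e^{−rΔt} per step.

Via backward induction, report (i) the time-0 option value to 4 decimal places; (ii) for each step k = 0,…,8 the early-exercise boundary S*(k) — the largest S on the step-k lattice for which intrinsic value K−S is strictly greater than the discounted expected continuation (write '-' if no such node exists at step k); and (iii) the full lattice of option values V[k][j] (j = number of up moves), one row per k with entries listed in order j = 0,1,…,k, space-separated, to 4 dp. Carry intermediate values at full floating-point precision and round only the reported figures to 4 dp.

price = 42.4193
boundary = - - - 74.5838 60.9314 74.5838 91.2952 74.5838 91.2952
tree:
42.4193
54.6003 28.6964
68.2495 39.3002 16.6605
82.6562 52.2162 24.6873 7.4947
96.3086 66.9994 35.5696 12.2835 1.9996
107.4619 82.6562 49.4965 19.7387 3.7354 0.0000
116.5737 96.3086 65.9448 30.8812 6.9780 0.0000 0.0000
124.0175 107.4619 82.6562 46.4946 13.0353 0.0000 0.0000 0.0000
130.0988 116.5737 96.3086 65.9448 24.3509 0.0000 0.0000 0.0000 0.0000
135.0670 124.0175 107.4619 82.6562 45.4891 0.0000 0.0000 0.0000 0.0000 0.0000

Δt=0.20922, u=1.22406, d=0.81695, q=0.46199, disc=e^(-rΔt)=0.99499
k=9 terminal: V=max(K-S,0) → 135.0670 124.0175 107.4619 82.6562 45.4891 0.0000 0.0000 0.0000 0.0000 0.0000
k=8: j=0 S=27.1412 intr=130.0988 cont=129.3113 V=130.0988[EX]; j=1 S=40.6663 intr=116.5737 cont=115.7861 V=116.5737[EX]; j=2 S=60.9314 intr=96.3086 cont=95.5210 V=96.3086[EX]; j=3 S=91.2952 intr=65.9448 cont=65.1572 V=65.9448[EX]; j=4 S=136.7900 intr=20.4500 cont=24.3509 V=24.3509[hold]; j=5 S=204.9561 intr=0.0000 cont=0.0000 V=0.0000[hold]; j=6 S=307.0911 intr=0.0000 cont=0.0000 V=0.0000[hold]; j=7 S=460.1228 intr=0.0000 cont=0.0000 V=0.0000[hold]; j=8 S=689.4141 intr=0.0000 cont=0.0000 V=0.0000[hold]  S*(8)=91.2952
k=7: j=0 S=33.2225 intr=124.0175 cont=123.2300 V=124.0175[EX]; j=1 S=49.7781 intr=107.4619 cont=106.6743 V=107.4619[EX]; j=2 S=74.5838 intr=82.6562 cont=81.8686 V=82.6562[EX]; j=3 S=111.7509 intr=45.4891 cont=46.4946 V=46.4946[hold]; j=4 S=167.4394 intr=0.0000 cont=13.0353 V=13.0353[hold]; j=5 S=250.8788 intr=0.0000 cont=0.0000 V=0.0000[hold]; j=6 S=375.8984 intr=0.0000 cont=0.0000 V=0.0000[hold]; j=7 S=563.2186 intr=0.0000 cont=0.0000 V=0.0000[hold]  S*(7)=74.5838
k=6: j=0 S=40.6663 intr=116.5737 cont=115.7861 V=116.5737[EX]; j=1 S=60.9314 intr=96.3086 cont=95.5210 V=96.3086[EX]; j=2 S=91.2952 intr=65.9448 cont=65.6195 V=65.9448[EX]; j=3 S=136.7900 intr=20.4500 cont=30.8812 V=30.8812[hold]; j=4 S=204.9561 intr=0.0000 cont=6.9780 V=6.9780[hold]; j=5 S=307.0911 intr=0.0000 cont=0.0000 V=0.0000[hold]; j=6 S=460.1228 intr=0.0000 cont=0.0000 V=0.0000[hold]  S*(6)=91.2952
k=5: j=0 S=49.7781 intr=107.4619 cont=106.6743 V=107.4619[EX]; j=1 S=74.5838 intr=82.6562 cont=81.8686 V=82.6562[EX]; j=2 S=111.7509 intr=45.4891 cont=49.4965 V=49.4965[hold]; j=3 S=167.4394 intr=0.0000 cont=19.7387 V=19.7387[hold]; j=4 S=250.8788 intr=0.0000 cont=3.7354 V=3.7354[hold]; j=5 S=375.8984 intr=0.0000 cont=0.0000 V=0.0000[hold]  S*(5)=74.5838
k=4: j=0 S=60.9314 intr=96.3086 cont=95.5210 V=96.3086[EX]; j=1 S=91.2952 intr=65.9448 cont=66.9994 V=66.9994[hold]; j=2 S=136.7900 intr=20.4500 cont=35.5696 V=35.5696[hold]; j=3 S=204.9561 intr=0.0000 cont=12.2835 V=12.2835[hold]; j=4 S=307.0911 intr=0.0000 cont=1.9996 V=1.9996[hold]  S*(4)=60.9314
k=3: j=0 S=74.5838 intr=82.6562 cont=82.3534 V=82.6562[EX]; j=1 S=111.7509 intr=45.4891 cont=52.2162 V=52.2162[hold]; j=2 S=167.4394 intr=0.0000 cont=24.6873 V=24.6873[hold]; j=3 S=250.8788 intr=0.0000 cont=7.4947 V=7.4947[hold]  S*(3)=74.5838
k=2: j=0 S=91.2952 intr=65.9448 cont=68.2495 V=68.2495[hold]; j=1 S=136.7900 intr=20.4500 cont=39.3002 V=39.3002[hold]; j=2 S=204.9561 intr=0.0000 cont=16.6605 V=16.6605[hold]  S*(2)=-
k=1: j=0 S=111.7509 intr=45.4891 cont=54.6003 V=54.6003[hold]; j=1 S=167.4394 intr=0.0000 cont=28.6964 V=28.6964[hold]  S*(1)=-
k=0: j=0 S=136.7900 intr=20.4500 cont=42.4193 V=42.4193[hold]  S*(0)=-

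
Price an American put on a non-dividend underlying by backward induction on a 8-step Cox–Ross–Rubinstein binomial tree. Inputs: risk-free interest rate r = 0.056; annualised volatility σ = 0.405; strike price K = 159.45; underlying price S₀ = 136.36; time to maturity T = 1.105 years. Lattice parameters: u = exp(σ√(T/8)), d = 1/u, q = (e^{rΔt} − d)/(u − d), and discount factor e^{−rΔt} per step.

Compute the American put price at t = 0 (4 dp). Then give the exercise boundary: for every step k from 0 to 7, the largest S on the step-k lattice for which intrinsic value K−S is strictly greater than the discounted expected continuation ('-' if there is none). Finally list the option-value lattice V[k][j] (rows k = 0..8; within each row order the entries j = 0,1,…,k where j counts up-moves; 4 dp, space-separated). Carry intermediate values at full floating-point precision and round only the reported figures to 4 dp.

price = 33.9335
boundary = - - 100.9132 86.8117 100.9132 86.8117 100.9132 117.3052
tree:
33.9335
45.2827 22.5724
58.5368 32.1048 12.9359
72.6383 44.1794 19.9541 5.7823
84.7692 58.5368 29.8269 9.9189 1.5367
95.2050 72.6383 42.8521 16.6432 3.0256 0.0000
104.1825 84.7692 58.5368 27.0868 5.9568 0.0000 0.0000
111.9055 95.2050 72.6383 42.1448 11.7278 0.0000 0.0000 0.0000
118.5493 104.1825 84.7692 58.5368 23.0900 0.0000 0.0000 0.0000 0.0000

params: Δt=0.13812 u=1.16244 d=0.86026 q=0.48814 e^(-rΔt)=0.99229
t_8 payoffs: 118.5493 104.1825 84.7692 58.5368 23.0900 0.0000 0.0000 0.0000 0.0000
t_7: node(7,0) S=47.5445 payoff=111.9055 vs cont=110.6769 → 111.9055 [stop]  node(7,1) S=64.2450 payoff=95.2050 vs cont=93.9764 → 95.2050 [stop]  node(7,2) S=86.8117 payoff=72.6383 vs cont=71.4097 → 72.6383 [stop]  node(7,3) S=117.3052 payoff=42.1448 vs cont=40.9162 → 42.1448 [stop]  node(7,4) S=158.5100 payoff=0.9400 vs cont=11.7278 → 11.7278 [wait]  node(7,5) S=214.1882 payoff=0.0000 vs cont=0.0000 → 0.0000 [wait]  node(7,6) S=289.4241 payoff=0.0000 vs cont=0.0000 → 0.0000 [wait]  node(7,7) S=391.0874 payoff=0.0000 vs cont=0.0000 → 0.0000 [wait]  ⇒ S*(7)=117.3052
t_6: node(6,0) S=55.2675 payoff=104.1825 vs cont=102.9539 → 104.1825 [stop]  node(6,1) S=74.6808 payoff=84.7692 vs cont=83.5406 → 84.7692 [stop]  node(6,2) S=100.9132 payoff=58.5368 vs cont=57.3082 → 58.5368 [stop]  node(6,3) S=136.3600 payoff=23.0900 vs cont=27.0868 → 27.0868 [wait]  node(6,4) S=184.2579 payoff=0.0000 vs cont=5.9568 → 5.9568 [wait]  node(6,5) S=248.9804 payoff=0.0000 vs cont=0.0000 → 0.0000 [wait]  node(6,6) S=336.4374 payoff=0.0000 vs cont=0.0000 → 0.0000 [wait]  ⇒ S*(6)=100.9132
t_5: node(5,0) S=64.2450 payoff=95.2050 vs cont=93.9764 → 95.2050 [stop]  node(5,1) S=86.8117 payoff=72.6383 vs cont=71.4097 → 72.6383 [stop]  node(5,2) S=117.3052 payoff=42.1448 vs cont=42.8521 → 42.8521 [wait]  node(5,3) S=158.5100 payoff=0.9400 vs cont=16.6432 → 16.6432 [wait]  node(5,4) S=214.1882 payoff=0.0000 vs cont=3.0256 → 3.0256 [wait]  node(5,5) S=289.4241 payoff=0.0000 vs cont=0.0000 → 0.0000 [wait]  ⇒ S*(5)=86.8117
t_4: node(4,0) S=74.6808 payoff=84.7692 vs cont=83.5406 → 84.7692 [stop]  node(4,1) S=100.9132 payoff=58.5368 vs cont=57.6509 → 58.5368 [stop]  node(4,2) S=136.3600 payoff=23.0900 vs cont=29.8269 → 29.8269 [wait]  node(4,3) S=184.2579 payoff=0.0000 vs cont=9.9189 → 9.9189 [wait]  node(4,4) S=248.9804 payoff=0.0000 vs cont=1.5367 → 1.5367 [wait]  ⇒ S*(4)=100.9132
t_3: node(3,0) S=86.8117 payoff=72.6383 vs cont=71.4097 → 72.6383 [stop]  node(3,1) S=117.3052 payoff=42.1448 vs cont=44.1794 → 44.1794 [wait]  node(3,2) S=158.5100 payoff=0.9400 vs cont=19.9541 → 19.9541 [wait]  node(3,3) S=214.1882 payoff=0.0000 vs cont=5.7823 → 5.7823 [wait]  ⇒ S*(3)=86.8117
t_2: node(2,0) S=100.9132 payoff=58.5368 vs cont=58.2938 → 58.5368 [stop]  node(2,1) S=136.3600 payoff=23.0900 vs cont=32.1048 → 32.1048 [wait]  node(2,2) S=184.2579 payoff=0.0000 vs cont=12.9359 → 12.9359 [wait]  ⇒ S*(2)=100.9132
t_1: node(1,0) S=117.3052 payoff=42.1448 vs cont=45.2827 → 45.2827 [wait]  node(1,1) S=158.5100 payoff=0.9400 vs cont=22.5724 → 22.5724 [wait]  ⇒ S*(1)=-
t_0: node(0,0) S=136.3600 payoff=23.0900 vs cont=33.9335 → 33.9335 [wait]  ⇒ S*(0)=-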